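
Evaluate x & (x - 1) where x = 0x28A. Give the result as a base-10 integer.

x = 1010001010 = 650
x - 1 = 1010001001
AND   = 1010001000 = 648
(x & (x - 1) clears the lowest set bit of x.)

648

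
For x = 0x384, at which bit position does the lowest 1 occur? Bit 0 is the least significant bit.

2

0x384 = 1110000100
Trailing zeros: 2, so the lowest set bit is bit 2 (value 4).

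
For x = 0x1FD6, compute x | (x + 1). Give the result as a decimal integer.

8151

x = 1111111010110 = 8150
x + 1 = 1111111010111
OR    = 1111111010111 = 8151
(x | (x + 1) sets the lowest cleared bit.)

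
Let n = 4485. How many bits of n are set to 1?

5

4485 = 1000110000101
Count the 1s: 1 + 1 + 1 + 1 + 1 = 5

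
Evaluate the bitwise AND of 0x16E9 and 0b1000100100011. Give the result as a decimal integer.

0x16E9 = 1011011101001
b = 1000100100011
AND → 1000000100001 = 4129

4129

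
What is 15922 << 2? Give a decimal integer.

15922 = 0011111000110010
shift left by 2 → 1111100011001000 = 63688
(equivalently, 15922 × 2^2 = 15922 × 4)

63688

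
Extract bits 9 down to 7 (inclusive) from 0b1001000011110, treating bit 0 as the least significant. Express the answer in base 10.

v = 1001000011110
Shift right by 7: 100100
Mask low 3 bits: 100 = 4

4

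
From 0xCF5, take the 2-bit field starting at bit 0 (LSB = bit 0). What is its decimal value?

1

v = 110011110101
Shift right by 0: 110011110101
Mask low 2 bits: 01 = 1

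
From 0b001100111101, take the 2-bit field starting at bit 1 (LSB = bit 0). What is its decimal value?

v = 001100111101
Shift right by 1: 00110011110
Mask low 2 bits: 10 = 2

2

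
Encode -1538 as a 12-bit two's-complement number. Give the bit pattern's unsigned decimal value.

1538 in 12 bits: 011000000010
Invert: 100111111101
Add 1:  100111111110 = 2558
(Check: 2^12 - 1538 = 4096 - 1538 = 2558.)

2558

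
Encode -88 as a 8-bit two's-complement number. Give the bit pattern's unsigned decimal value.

88 in 8 bits: 01011000
Invert: 10100111
Add 1:  10101000 = 168
(Check: 2^8 - 88 = 256 - 88 = 168.)

168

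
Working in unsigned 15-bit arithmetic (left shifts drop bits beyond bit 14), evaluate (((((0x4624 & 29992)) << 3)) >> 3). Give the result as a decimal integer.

1056

0x4624 = 100011000100100
29992 = 111010100101000
→ & → 100010000100000 = 17440
→ << 3 (mod 2^15) → 010000100000000 = 8448
→ >> 3 → 000010000100000 = 1056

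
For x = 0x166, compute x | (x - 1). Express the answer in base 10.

359

x = 101100110 = 358
x - 1 = 101100101
OR    = 101100111 = 359
(x | (x - 1) sets all bits below the lowest set bit.)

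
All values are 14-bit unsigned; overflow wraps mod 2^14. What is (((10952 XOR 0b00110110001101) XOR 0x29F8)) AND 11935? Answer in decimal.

3741

10952 = 10101011001000
0b00110110001101 = 00110110001101
→ XOR → 10011101000101 = 10053
0x29F8 = 10100111111000
→ XOR → 00111010111101 = 3773
11935 = 10111010011111
→ AND → 00111010011101 = 3741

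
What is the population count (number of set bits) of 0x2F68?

8

0x2F68 = 10111101101000
Count the 1s: 1 + 1 + 1 + 1 + 1 + 1 + 1 + 1 = 8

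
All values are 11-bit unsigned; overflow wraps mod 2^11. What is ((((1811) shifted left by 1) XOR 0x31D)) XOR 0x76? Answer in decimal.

1811 = 11100010011
→ shifted left by 1 (mod 2^11) → 11000100110 = 1574
0x31D = 01100011101
→ XOR → 10100111011 = 1339
0x76 = 00001110110
→ XOR → 10101001101 = 1357

1357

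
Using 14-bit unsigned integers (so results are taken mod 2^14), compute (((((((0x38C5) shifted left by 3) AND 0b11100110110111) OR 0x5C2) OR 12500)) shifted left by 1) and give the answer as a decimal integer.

11244

0x38C5 = 11100011000101
→ shifted left by 3 (mod 2^14) → 00011000101000 = 1576
0b11100110110111 = 11100110110111
→ AND → 00000000100000 = 32
0x5C2 = 00010111000010
→ OR → 00010111100010 = 1506
12500 = 11000011010100
→ OR → 11010111110110 = 13814
→ shifted left by 1 (mod 2^14) → 10101111101100 = 11244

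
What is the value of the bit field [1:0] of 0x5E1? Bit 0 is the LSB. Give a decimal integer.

v = 010111100001
Shift right by 0: 010111100001
Mask low 2 bits: 01 = 1

1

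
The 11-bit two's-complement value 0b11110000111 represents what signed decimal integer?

pattern = 11110000111 (MSB is 1 ⇒ negative)
Invert: 00001111000, add 1 → 00001111001 = 121, so the value is -121.
(Equivalently: 1927 - 2^11 = 1927 - 2048 = -121.)

-121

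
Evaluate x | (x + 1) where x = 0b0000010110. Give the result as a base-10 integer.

x = 10110 = 22
x + 1 = 10111
OR    = 10111 = 23
(x | (x + 1) sets the lowest cleared bit.)

23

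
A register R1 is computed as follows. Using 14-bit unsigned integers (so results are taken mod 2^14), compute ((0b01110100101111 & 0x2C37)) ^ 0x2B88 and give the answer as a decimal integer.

0b01110100101111 = 01110100101111
0x2C37 = 10110000110111
→ & → 00110000100111 = 3111
0x2B88 = 10101110001000
→ ^ → 10011110101111 = 10159

10159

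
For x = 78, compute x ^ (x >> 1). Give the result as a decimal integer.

x = 1001110 = 78
x>>1 = 0100111
XOR  = 1101001 = 105
(x ^ (x >> 1) gives the standard binary-reflected Gray code of x.)

105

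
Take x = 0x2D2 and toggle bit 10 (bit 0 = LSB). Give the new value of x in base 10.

1746

x = 001011010010
bit 10 is currently 0; toggle it via x ^ (1 << 10) = x ^ 1024
→ 011011010010 = 1746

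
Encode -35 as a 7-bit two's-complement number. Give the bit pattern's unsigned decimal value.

93

35 in 7 bits: 0100011
Invert: 1011100
Add 1:  1011101 = 93
(Check: 2^7 - 35 = 128 - 35 = 93.)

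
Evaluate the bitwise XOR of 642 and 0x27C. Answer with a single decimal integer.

642 = 1010000010
0x27C = 1001111100
XOR → 0011111110 = 254

254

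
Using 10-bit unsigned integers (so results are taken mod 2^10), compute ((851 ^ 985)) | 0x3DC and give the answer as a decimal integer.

851 = 1101010011
985 = 1111011001
→ ^ → 0010001010 = 138
0x3DC = 1111011100
→ | → 1111011110 = 990

990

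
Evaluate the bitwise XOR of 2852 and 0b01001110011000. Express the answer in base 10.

2852 = 0101100100100
b = 1001110011000
XOR → 1100010111100 = 6332

6332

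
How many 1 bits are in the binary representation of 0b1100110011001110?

n = 1100110011001110
Count the 1s: 1 + 1 + 1 + 1 + 1 + 1 + 1 + 1 + 1 = 9

9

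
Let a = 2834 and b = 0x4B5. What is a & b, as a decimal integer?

2834 = 101100010010
0x4B5 = 010010110101
AND → 000000010000 = 16

16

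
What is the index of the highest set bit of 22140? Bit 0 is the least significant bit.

22140 = 101011001111100
The topmost 1 is at position 14 (since 2^14 = 16384 ≤ 22140 < 32768).

14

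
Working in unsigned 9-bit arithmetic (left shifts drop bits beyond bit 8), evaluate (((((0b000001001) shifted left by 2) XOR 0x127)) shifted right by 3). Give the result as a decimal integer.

32

0b000001001 = 000001001
→ shifted left by 2 (mod 2^9) → 000100100 = 36
0x127 = 100100111
→ XOR → 100000011 = 259
→ shifted right by 3 → 000100000 = 32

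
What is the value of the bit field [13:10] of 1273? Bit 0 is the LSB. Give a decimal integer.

1

v = 000010011111001
Shift right by 10: 00001
Mask low 4 bits: 0001 = 1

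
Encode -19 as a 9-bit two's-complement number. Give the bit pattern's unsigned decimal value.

19 in 9 bits: 000010011
Invert: 111101100
Add 1:  111101101 = 493
(Check: 2^9 - 19 = 512 - 19 = 493.)

493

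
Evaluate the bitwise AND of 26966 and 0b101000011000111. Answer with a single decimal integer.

26966 = 110100101010110
b = 101000011000111
AND → 100000001000110 = 16454

16454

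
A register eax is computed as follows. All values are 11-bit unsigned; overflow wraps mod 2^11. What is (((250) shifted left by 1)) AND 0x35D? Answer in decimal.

250 = 00011111010
→ shifted left by 1 (mod 2^11) → 00111110100 = 500
0x35D = 01101011101
→ AND → 00101010100 = 340

340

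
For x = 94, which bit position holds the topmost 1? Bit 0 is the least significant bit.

94 = 1011110
The topmost 1 is at position 6 (since 2^6 = 64 ≤ 94 < 128).

6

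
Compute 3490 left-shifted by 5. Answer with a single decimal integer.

111680

3490 = 00000110110100010
shift left by 5 → 11011010001000000 = 111680
(equivalently, 3490 × 2^5 = 3490 × 32)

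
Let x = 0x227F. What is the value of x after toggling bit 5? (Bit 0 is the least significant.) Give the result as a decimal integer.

x = 010001001111111
bit 5 is currently 1; toggle it via x ^ (1 << 5) = x ^ 32
→ 010001001011111 = 8799

8799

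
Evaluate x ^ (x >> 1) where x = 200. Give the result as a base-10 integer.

172

x = 11001000 = 200
x>>1 = 01100100
XOR  = 10101100 = 172
(x ^ (x >> 1) gives the standard binary-reflected Gray code of x.)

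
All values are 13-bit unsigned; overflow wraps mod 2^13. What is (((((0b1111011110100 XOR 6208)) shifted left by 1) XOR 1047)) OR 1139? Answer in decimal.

3455

0b1111011110100 = 1111011110100
6208 = 1100001000000
→ XOR → 0011010110100 = 1716
→ shifted left by 1 (mod 2^13) → 0110101101000 = 3432
1047 = 0010000010111
→ XOR → 0100101111111 = 2431
1139 = 0010001110011
→ OR → 0110101111111 = 3455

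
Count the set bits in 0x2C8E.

0x2C8E = 10110010001110
Count the 1s: 1 + 1 + 1 + 1 + 1 + 1 + 1 = 7

7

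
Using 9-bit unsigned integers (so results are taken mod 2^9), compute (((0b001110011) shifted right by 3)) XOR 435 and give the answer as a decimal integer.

445

0b001110011 = 001110011
→ shifted right by 3 → 000001110 = 14
435 = 110110011
→ XOR → 110111101 = 445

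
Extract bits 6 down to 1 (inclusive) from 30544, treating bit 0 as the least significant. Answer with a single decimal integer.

v = 111011101010000
Shift right by 1: 11101110101000
Mask low 6 bits: 101000 = 40

40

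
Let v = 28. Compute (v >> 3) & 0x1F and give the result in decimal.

v = 00011100
Shift right by 3: 00011
Mask low 5 bits: 00011 = 3

3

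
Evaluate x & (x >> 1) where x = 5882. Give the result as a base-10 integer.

632

x = 1011011111010 = 5882
x>>1 = 0101101111101
AND  = 0001001111000 = 632
(x & (x >> 1) has a 1 wherever x has two consecutive 1 bits.)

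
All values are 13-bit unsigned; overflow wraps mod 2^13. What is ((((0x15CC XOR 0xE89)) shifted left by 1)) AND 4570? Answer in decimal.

0x15CC = 1010111001100
0xE89 = 0111010001001
→ XOR → 1101101000101 = 6981
→ shifted left by 1 (mod 2^13) → 1011010001010 = 5770
4570 = 1000111011010
→ AND → 1000010001010 = 4234

4234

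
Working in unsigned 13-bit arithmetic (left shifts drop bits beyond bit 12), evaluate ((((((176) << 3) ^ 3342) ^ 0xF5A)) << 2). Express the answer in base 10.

8016

176 = 0000010110000
→ << 3 (mod 2^13) → 0010110000000 = 1408
3342 = 0110100001110
→ ^ → 0100010001110 = 2190
0xF5A = 0111101011010
→ ^ → 0011111010100 = 2004
→ << 2 (mod 2^13) → 1111101010000 = 8016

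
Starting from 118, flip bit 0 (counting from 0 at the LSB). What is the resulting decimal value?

119

x = 01110110
bit 0 is currently 0; toggle it via x ^ (1 << 0) = x ^ 1
→ 01110111 = 119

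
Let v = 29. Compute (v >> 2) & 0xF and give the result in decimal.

v = 0000011101
Shift right by 2: 00000111
Mask low 4 bits: 0111 = 7

7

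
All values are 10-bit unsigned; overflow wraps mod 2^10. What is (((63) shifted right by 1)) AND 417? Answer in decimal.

1

63 = 0000111111
→ shifted right by 1 → 0000011111 = 31
417 = 0110100001
→ AND → 0000000001 = 1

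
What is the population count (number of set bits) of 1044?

3

1044 = 10000010100
Count the 1s: 1 + 1 + 1 = 3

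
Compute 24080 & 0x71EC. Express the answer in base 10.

20480

24080 = 101111000010000
0x71EC = 111000111101100
AND → 101000000000000 = 20480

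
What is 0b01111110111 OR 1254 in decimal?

2039

a = 01111110111
1254 = 10011100110
 OR → 11111110111 = 2039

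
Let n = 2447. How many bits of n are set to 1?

2447 = 100110001111
Count the 1s: 1 + 1 + 1 + 1 + 1 + 1 + 1 = 7

7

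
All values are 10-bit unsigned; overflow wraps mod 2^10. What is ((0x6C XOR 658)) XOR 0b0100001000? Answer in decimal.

0x6C = 0001101100
658 = 1010010010
→ XOR → 1011111110 = 766
0b0100001000 = 0100001000
→ XOR → 1111110110 = 1014

1014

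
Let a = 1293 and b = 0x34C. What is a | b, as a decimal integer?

1869

1293 = 10100001101
0x34C = 01101001100
 OR → 11101001101 = 1869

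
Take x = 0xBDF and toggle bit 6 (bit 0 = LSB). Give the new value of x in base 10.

x = 101111011111
bit 6 is currently 1; toggle it via x ^ (1 << 6) = x ^ 64
→ 101110011111 = 2975

2975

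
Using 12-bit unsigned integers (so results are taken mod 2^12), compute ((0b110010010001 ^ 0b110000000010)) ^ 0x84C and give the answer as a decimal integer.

0b110010010001 = 110010010001
0b110000000010 = 110000000010
→ ^ → 000010010011 = 147
0x84C = 100001001100
→ ^ → 100011011111 = 2271

2271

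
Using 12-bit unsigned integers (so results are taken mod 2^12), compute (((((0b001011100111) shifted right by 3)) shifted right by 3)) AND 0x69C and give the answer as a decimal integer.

8

0b001011100111 = 001011100111
→ shifted right by 3 → 000001011100 = 92
→ shifted right by 3 → 000000001011 = 11
0x69C = 011010011100
→ AND → 000000001000 = 8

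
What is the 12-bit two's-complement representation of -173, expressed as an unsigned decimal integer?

173 in 12 bits: 000010101101
Invert: 111101010010
Add 1:  111101010011 = 3923
(Check: 2^12 - 173 = 4096 - 173 = 3923.)

3923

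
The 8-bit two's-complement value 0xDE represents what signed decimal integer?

pattern = 11011110 (MSB is 1 ⇒ negative)
Invert: 00100001, add 1 → 00100010 = 34, so the value is -34.
(Equivalently: 222 - 2^8 = 222 - 256 = -34.)

-34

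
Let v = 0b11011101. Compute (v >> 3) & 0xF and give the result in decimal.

11

v = 11011101
Shift right by 3: 11011
Mask low 4 bits: 1011 = 11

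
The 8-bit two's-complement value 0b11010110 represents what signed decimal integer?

-42

pattern = 11010110 (MSB is 1 ⇒ negative)
Invert: 00101001, add 1 → 00101010 = 42, so the value is -42.
(Equivalently: 214 - 2^8 = 214 - 256 = -42.)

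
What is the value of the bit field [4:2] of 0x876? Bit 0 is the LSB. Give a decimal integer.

5

v = 100001110110
Shift right by 2: 1000011101
Mask low 3 bits: 101 = 5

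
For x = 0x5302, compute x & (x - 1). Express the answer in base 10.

21248

x = 101001100000010 = 21250
x - 1 = 101001100000001
AND   = 101001100000000 = 21248
(x & (x - 1) clears the lowest set bit of x.)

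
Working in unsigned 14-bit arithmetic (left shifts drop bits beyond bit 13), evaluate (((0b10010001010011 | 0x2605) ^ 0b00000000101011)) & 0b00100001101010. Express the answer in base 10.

104

0b10010001010011 = 10010001010011
0x2605 = 10011000000101
→ | → 10011001010111 = 9815
0b00000000101011 = 00000000101011
→ ^ → 10011001111100 = 9852
0b00100001101010 = 00100001101010
→ & → 00000001101000 = 104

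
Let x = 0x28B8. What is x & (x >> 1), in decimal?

x = 10100010111000 = 10424
x>>1 = 01010001011100
AND  = 00000000011000 = 24
(x & (x >> 1) has a 1 wherever x has two consecutive 1 bits.)

24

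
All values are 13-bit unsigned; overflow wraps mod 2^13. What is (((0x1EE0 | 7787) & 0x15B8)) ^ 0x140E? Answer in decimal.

166

0x1EE0 = 1111011100000
7787 = 1111001101011
→ | → 1111011101011 = 7915
0x15B8 = 1010110111000
→ & → 1010010101000 = 5288
0x140E = 1010000001110
→ ^ → 0000010100110 = 166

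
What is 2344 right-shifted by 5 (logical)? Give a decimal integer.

73

2344 = 100100101000
shift right by 5 → 000001001001 = 73
(equivalently, floor(2344 / 32))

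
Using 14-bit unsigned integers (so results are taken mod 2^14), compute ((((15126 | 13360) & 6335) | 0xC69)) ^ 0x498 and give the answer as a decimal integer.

15126 = 11101100010110
13360 = 11010000110000
→ | → 11111100110110 = 16182
6335 = 01100010111111
→ & → 01100000110110 = 6198
0xC69 = 00110001101001
→ | → 01110001111111 = 7295
0x498 = 00010010011000
→ ^ → 01100011100111 = 6375

6375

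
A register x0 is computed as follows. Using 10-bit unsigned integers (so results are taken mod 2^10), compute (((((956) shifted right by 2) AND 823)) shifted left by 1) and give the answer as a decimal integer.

78

956 = 1110111100
→ shifted right by 2 → 0011101111 = 239
823 = 1100110111
→ AND → 0000100111 = 39
→ shifted left by 1 (mod 2^10) → 0001001110 = 78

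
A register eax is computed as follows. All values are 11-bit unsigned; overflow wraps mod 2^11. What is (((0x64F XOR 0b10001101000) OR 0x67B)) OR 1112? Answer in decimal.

0x64F = 11001001111
0b10001101000 = 10001101000
→ XOR → 01000100111 = 551
0x67B = 11001111011
→ OR → 11001111111 = 1663
1112 = 10001011000
→ OR → 11001111111 = 1663

1663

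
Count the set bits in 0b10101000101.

n = 10101000101
Count the 1s: 1 + 1 + 1 + 1 + 1 = 5

5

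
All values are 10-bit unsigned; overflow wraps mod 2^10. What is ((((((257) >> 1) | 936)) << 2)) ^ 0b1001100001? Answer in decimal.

257 = 0100000001
→ >> 1 → 0010000000 = 128
936 = 1110101000
→ | → 1110101000 = 936
→ << 2 (mod 2^10) → 1010100000 = 672
0b1001100001 = 1001100001
→ ^ → 0011000001 = 193

193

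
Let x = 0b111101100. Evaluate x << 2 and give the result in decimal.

1968

x = 00111101100
shift left by 2 → 11110110000 = 1968
(equivalently, 492 × 2^2 = 492 × 4)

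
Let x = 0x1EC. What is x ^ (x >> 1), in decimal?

282

x = 111101100 = 492
x>>1 = 011110110
XOR  = 100011010 = 282
(x ^ (x >> 1) gives the standard binary-reflected Gray code of x.)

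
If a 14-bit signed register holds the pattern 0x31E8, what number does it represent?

-3608

pattern = 11000111101000 (MSB is 1 ⇒ negative)
Invert: 00111000010111, add 1 → 00111000011000 = 3608, so the value is -3608.
(Equivalently: 12776 - 2^14 = 12776 - 16384 = -3608.)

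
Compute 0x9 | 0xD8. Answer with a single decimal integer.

217

0x9 = 00001001
0xD8 = 11011000
 OR → 11011001 = 217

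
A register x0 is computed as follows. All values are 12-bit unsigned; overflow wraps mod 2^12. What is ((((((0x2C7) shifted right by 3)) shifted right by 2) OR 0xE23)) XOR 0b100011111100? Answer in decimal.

1739

0x2C7 = 001011000111
→ shifted right by 3 → 000001011000 = 88
→ shifted right by 2 → 000000010110 = 22
0xE23 = 111000100011
→ OR → 111000110111 = 3639
0b100011111100 = 100011111100
→ XOR → 011011001011 = 1739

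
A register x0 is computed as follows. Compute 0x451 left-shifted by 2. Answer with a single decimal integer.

0x451 = 0010001010001
shift left by 2 → 1000101000100 = 4420
(equivalently, 1105 × 2^2 = 1105 × 4)

4420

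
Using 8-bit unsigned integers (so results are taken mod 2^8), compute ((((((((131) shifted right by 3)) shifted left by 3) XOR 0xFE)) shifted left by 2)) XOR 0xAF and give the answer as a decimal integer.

131 = 10000011
→ shifted right by 3 → 00010000 = 16
→ shifted left by 3 (mod 2^8) → 10000000 = 128
0xFE = 11111110
→ XOR → 01111110 = 126
→ shifted left by 2 (mod 2^8) → 11111000 = 248
0xAF = 10101111
→ XOR → 01010111 = 87

87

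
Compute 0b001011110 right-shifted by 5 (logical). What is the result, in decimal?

2

x = 1011110
shift right by 5 → 0000010 = 2
(equivalently, floor(94 / 32))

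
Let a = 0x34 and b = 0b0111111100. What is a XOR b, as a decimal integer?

456

0x34 = 000110100
b = 111111100
XOR → 111001000 = 456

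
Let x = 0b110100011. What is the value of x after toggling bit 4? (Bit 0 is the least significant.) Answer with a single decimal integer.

x = 110100011
bit 4 is currently 0; toggle it via x ^ (1 << 4) = x ^ 16
→ 110110011 = 435

435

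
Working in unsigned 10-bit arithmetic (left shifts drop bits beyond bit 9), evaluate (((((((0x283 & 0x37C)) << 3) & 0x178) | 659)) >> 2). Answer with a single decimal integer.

164

0x283 = 1010000011
0x37C = 1101111100
→ & → 1000000000 = 512
→ << 3 (mod 2^10) → 0000000000 = 0
0x178 = 0101111000
→ & → 0000000000 = 0
659 = 1010010011
→ | → 1010010011 = 659
→ >> 2 → 0010100100 = 164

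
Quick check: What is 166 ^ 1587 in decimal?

1685

166 = 00010100110
1587 = 11000110011
XOR → 11010010101 = 1685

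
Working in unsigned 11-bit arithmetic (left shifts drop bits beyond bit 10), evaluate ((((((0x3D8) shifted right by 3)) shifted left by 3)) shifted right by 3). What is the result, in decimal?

123

0x3D8 = 01111011000
→ shifted right by 3 → 00001111011 = 123
→ shifted left by 3 (mod 2^11) → 01111011000 = 984
→ shifted right by 3 → 00001111011 = 123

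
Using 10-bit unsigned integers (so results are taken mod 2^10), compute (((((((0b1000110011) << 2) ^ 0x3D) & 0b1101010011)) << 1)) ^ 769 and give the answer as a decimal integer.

931

0b1000110011 = 1000110011
→ << 2 (mod 2^10) → 0011001100 = 204
0x3D = 0000111101
→ ^ → 0011110001 = 241
0b1101010011 = 1101010011
→ & → 0001010001 = 81
→ << 1 (mod 2^10) → 0010100010 = 162
769 = 1100000001
→ ^ → 1110100011 = 931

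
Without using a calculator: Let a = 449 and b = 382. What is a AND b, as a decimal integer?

320

449 = 111000001
382 = 101111110
AND → 101000000 = 320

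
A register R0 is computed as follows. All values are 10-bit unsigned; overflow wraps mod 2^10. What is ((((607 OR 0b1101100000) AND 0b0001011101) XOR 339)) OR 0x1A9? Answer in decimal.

431

607 = 1001011111
0b1101100000 = 1101100000
→ OR → 1101111111 = 895
0b0001011101 = 0001011101
→ AND → 0001011101 = 93
339 = 0101010011
→ XOR → 0100001110 = 270
0x1A9 = 0110101001
→ OR → 0110101111 = 431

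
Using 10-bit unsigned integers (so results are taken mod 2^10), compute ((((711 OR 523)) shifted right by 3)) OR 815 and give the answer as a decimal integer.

711 = 1011000111
523 = 1000001011
→ OR → 1011001111 = 719
→ shifted right by 3 → 0001011001 = 89
815 = 1100101111
→ OR → 1101111111 = 895

895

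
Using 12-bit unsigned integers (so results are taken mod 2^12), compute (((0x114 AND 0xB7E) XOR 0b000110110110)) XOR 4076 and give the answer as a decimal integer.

3918

0x114 = 000100010100
0xB7E = 101101111110
→ AND → 000100010100 = 276
0b000110110110 = 000110110110
→ XOR → 000010100010 = 162
4076 = 111111101100
→ XOR → 111101001110 = 3918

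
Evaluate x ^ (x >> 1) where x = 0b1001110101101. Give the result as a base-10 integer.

x = 1001110101101 = 5037
x>>1 = 0100111010110
XOR  = 1101001111011 = 6779
(x ^ (x >> 1) gives the standard binary-reflected Gray code of x.)

6779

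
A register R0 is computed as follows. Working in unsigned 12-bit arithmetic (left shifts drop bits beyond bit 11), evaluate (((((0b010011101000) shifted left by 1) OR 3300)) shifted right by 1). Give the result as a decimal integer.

0b010011101000 = 010011101000
→ shifted left by 1 (mod 2^12) → 100111010000 = 2512
3300 = 110011100100
→ OR → 110111110100 = 3572
→ shifted right by 1 → 011011111010 = 1786

1786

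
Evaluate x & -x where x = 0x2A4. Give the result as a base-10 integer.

x = 1010100100 = 676
-x (two's complement) = …0101011100
AND   = 0000000100 = 4
(x & -x isolates the lowest set bit of x.)

4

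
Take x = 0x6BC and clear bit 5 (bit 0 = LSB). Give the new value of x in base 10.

x = 11010111100
bit 5 is currently 1; clear it via x & ~(1 << 5) = x & ~32
→ 11010011100 = 1692

1692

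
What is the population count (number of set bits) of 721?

5

721 = 1011010001
Count the 1s: 1 + 1 + 1 + 1 + 1 = 5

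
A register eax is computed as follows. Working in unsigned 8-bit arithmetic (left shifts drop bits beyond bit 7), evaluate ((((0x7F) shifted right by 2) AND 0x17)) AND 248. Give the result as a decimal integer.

0x7F = 01111111
→ shifted right by 2 → 00011111 = 31
0x17 = 00010111
→ AND → 00010111 = 23
248 = 11111000
→ AND → 00010000 = 16

16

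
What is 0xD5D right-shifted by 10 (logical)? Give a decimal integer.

0xD5D = 110101011101
shift right by 10 → 000000000011 = 3
(equivalently, floor(3421 / 1024))

3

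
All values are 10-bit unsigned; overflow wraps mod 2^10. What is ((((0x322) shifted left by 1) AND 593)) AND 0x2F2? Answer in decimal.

576

0x322 = 1100100010
→ shifted left by 1 (mod 2^10) → 1001000100 = 580
593 = 1001010001
→ AND → 1001000000 = 576
0x2F2 = 1011110010
→ AND → 1001000000 = 576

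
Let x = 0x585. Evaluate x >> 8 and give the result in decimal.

0x585 = 10110000101
shift right by 8 → 00000000101 = 5
(equivalently, floor(1413 / 256))

5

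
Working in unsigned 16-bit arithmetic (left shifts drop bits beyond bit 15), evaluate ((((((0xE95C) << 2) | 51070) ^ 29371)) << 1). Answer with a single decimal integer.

0xE95C = 1110100101011100
→ << 2 (mod 2^16) → 1010010101110000 = 42352
51070 = 1100011101111110
→ | → 1110011101111110 = 59262
29371 = 0111001010111011
→ ^ → 1001010111000101 = 38341
→ << 1 (mod 2^16) → 0010101110001010 = 11146

11146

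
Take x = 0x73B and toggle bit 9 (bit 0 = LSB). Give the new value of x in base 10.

x = 11100111011
bit 9 is currently 1; toggle it via x ^ (1 << 9) = x ^ 512
→ 10100111011 = 1339

1339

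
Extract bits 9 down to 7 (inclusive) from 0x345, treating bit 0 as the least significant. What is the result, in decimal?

6

v = 1101000101
Shift right by 7: 110
Mask low 3 bits: 110 = 6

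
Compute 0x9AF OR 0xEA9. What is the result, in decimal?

0x9AF = 100110101111
0xEA9 = 111010101001
 OR → 111110101111 = 4015

4015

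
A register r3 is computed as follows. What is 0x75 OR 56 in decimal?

125

0x75 = 1110101
56 = 0111000
 OR → 1111101 = 125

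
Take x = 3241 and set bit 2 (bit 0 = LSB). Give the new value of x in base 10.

x = 0110010101001
bit 2 is currently 0; set it via x | (1 << 2) = x | 4
→ 0110010101101 = 3245

3245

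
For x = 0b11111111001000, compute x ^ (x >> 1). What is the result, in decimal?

x = 11111111001000 = 16328
x>>1 = 01111111100100
XOR  = 10000000101100 = 8236
(x ^ (x >> 1) gives the standard binary-reflected Gray code of x.)

8236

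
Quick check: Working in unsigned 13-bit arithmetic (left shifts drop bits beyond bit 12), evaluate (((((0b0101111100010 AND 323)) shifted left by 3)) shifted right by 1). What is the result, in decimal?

1288

0b0101111100010 = 0101111100010
323 = 0000101000011
→ AND → 0000101000010 = 322
→ shifted left by 3 (mod 2^13) → 0101000010000 = 2576
→ shifted right by 1 → 0010100001000 = 1288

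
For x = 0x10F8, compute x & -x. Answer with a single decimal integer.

8

x = 1000011111000 = 4344
-x (two's complement) = …0111100001000
AND   = 0000000001000 = 8
(x & -x isolates the lowest set bit of x.)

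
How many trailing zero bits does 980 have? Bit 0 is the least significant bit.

980 = 1111010100
Trailing zeros: 2, so the lowest set bit is bit 2 (value 4).

2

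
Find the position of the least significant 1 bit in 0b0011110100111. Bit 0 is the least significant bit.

0b0011110100111 = 11110100111
Trailing zeros: 0, so the lowest set bit is bit 0 (value 1).

0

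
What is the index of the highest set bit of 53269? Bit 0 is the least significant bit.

53269 = 1101000000010101
The topmost 1 is at position 15 (since 2^15 = 32768 ≤ 53269 < 65536).

15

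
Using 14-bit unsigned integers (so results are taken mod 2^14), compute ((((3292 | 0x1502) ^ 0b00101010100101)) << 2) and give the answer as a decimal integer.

3292 = 00110011011100
0x1502 = 01010100000010
→ | → 01110111011110 = 7646
0b00101010100101 = 00101010100101
→ ^ → 01011101111011 = 6011
→ << 2 (mod 2^14) → 01110111101100 = 7660

7660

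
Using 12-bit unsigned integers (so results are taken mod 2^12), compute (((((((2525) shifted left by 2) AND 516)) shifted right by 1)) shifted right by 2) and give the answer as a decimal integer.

64

2525 = 100111011101
→ shifted left by 2 (mod 2^12) → 011101110100 = 1908
516 = 001000000100
→ AND → 001000000100 = 516
→ shifted right by 1 → 000100000010 = 258
→ shifted right by 2 → 000001000000 = 64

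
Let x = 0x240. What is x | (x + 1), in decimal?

x = 1001000000 = 576
x + 1 = 1001000001
OR    = 1001000001 = 577
(x | (x + 1) sets the lowest cleared bit.)

577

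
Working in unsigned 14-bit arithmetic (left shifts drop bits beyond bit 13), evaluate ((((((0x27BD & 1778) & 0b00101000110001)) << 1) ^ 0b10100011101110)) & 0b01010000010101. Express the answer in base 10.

1028

0x27BD = 10011110111101
1778 = 00011011110010
→ & → 00011010110000 = 1712
0b00101000110001 = 00101000110001
→ & → 00001000110000 = 560
→ << 1 (mod 2^14) → 00010001100000 = 1120
0b10100011101110 = 10100011101110
→ ^ → 10110010001110 = 11406
0b01010000010101 = 01010000010101
→ & → 00010000000100 = 1028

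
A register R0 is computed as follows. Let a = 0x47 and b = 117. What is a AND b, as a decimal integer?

0x47 = 1000111
117 = 1110101
AND → 1000101 = 69

69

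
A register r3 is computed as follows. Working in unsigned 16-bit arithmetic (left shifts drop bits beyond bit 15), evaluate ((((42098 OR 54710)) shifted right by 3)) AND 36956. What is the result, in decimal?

4124

42098 = 1010010001110010
54710 = 1101010110110110
→ OR → 1111010111110110 = 62966
→ shifted right by 3 → 0001111010111110 = 7870
36956 = 1001000001011100
→ AND → 0001000000011100 = 4124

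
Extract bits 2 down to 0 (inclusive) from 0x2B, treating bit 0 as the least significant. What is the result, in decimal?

3

v = 0000101011
Shift right by 0: 0000101011
Mask low 3 bits: 011 = 3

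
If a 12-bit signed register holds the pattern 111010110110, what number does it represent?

pattern = 111010110110 (MSB is 1 ⇒ negative)
Invert: 000101001001, add 1 → 000101001010 = 330, so the value is -330.
(Equivalently: 3766 - 2^12 = 3766 - 4096 = -330.)

-330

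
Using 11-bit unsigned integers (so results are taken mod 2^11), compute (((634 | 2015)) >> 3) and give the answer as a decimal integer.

634 = 01001111010
2015 = 11111011111
→ | → 11111111111 = 2047
→ >> 3 → 00011111111 = 255

255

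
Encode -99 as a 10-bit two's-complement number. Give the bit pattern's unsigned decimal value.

99 in 10 bits: 0001100011
Invert: 1110011100
Add 1:  1110011101 = 925
(Check: 2^10 - 99 = 1024 - 99 = 925.)

925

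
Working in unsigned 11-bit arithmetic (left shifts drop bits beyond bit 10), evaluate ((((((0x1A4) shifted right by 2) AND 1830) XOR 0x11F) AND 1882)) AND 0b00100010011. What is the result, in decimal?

0x1A4 = 00110100100
→ shifted right by 2 → 00001101001 = 105
1830 = 11100100110
→ AND → 00000100000 = 32
0x11F = 00100011111
→ XOR → 00100111111 = 319
1882 = 11101011010
→ AND → 00100011010 = 282
0b00100010011 = 00100010011
→ AND → 00100010010 = 274

274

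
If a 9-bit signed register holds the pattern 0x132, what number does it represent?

-206

pattern = 100110010 (MSB is 1 ⇒ negative)
Invert: 011001101, add 1 → 011001110 = 206, so the value is -206.
(Equivalently: 306 - 2^9 = 306 - 512 = -206.)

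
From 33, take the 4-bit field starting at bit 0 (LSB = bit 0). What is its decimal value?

v = 00100001
Shift right by 0: 00100001
Mask low 4 bits: 0001 = 1

1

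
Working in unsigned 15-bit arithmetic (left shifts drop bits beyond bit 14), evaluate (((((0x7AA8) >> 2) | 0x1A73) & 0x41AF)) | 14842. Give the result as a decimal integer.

14843

0x7AA8 = 111101010101000
→ >> 2 → 001111010101010 = 7850
0x1A73 = 001101001110011
→ | → 001111011111011 = 7931
0x41AF = 100000110101111
→ & → 000000010101011 = 171
14842 = 011100111111010
→ | → 011100111111011 = 14843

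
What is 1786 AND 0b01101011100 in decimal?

1786 = 11011111010
b = 01101011100
AND → 01001011000 = 600

600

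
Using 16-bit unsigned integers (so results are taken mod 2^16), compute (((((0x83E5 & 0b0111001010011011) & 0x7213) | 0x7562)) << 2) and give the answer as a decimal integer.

56716

0x83E5 = 1000001111100101
0b0111001010011011 = 0111001010011011
→ & → 0000001010000001 = 641
0x7213 = 0111001000010011
→ & → 0000001000000001 = 513
0x7562 = 0111010101100010
→ | → 0111011101100011 = 30563
→ << 2 (mod 2^16) → 1101110110001100 = 56716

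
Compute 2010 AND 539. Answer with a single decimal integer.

2010 = 11111011010
539 = 01000011011
AND → 01000011010 = 538

538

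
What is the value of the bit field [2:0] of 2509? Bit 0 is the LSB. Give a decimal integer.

5

v = 100111001101
Shift right by 0: 100111001101
Mask low 3 bits: 101 = 5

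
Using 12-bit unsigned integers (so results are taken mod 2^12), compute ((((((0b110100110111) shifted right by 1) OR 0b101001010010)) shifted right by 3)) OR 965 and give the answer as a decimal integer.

991

0b110100110111 = 110100110111
→ shifted right by 1 → 011010011011 = 1691
0b101001010010 = 101001010010
→ OR → 111011011011 = 3803
→ shifted right by 3 → 000111011011 = 475
965 = 001111000101
→ OR → 001111011111 = 991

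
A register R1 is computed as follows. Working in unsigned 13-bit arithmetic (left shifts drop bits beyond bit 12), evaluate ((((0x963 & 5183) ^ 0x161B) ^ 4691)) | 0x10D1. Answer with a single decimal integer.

5371

0x963 = 0100101100011
5183 = 1010000111111
→ & → 0000000100011 = 35
0x161B = 1011000011011
→ ^ → 1011000111000 = 5688
4691 = 1001001010011
→ ^ → 0010001101011 = 1131
0x10D1 = 1000011010001
→ | → 1010011111011 = 5371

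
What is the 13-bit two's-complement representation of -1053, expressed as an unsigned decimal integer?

1053 in 13 bits: 0010000011101
Invert: 1101111100010
Add 1:  1101111100011 = 7139
(Check: 2^13 - 1053 = 8192 - 1053 = 7139.)

7139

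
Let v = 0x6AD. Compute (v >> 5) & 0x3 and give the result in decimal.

1

v = 11010101101
Shift right by 5: 110101
Mask low 2 bits: 01 = 1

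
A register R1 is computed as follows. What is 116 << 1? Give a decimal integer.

116 = 01110100
shift left by 1 → 11101000 = 232
(equivalently, 116 × 2^1 = 116 × 2)

232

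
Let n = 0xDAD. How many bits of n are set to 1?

8

0xDAD = 110110101101
Count the 1s: 1 + 1 + 1 + 1 + 1 + 1 + 1 + 1 = 8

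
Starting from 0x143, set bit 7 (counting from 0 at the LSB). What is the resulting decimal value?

451

x = 101000011
bit 7 is currently 0; set it via x | (1 << 7) = x | 128
→ 111000011 = 451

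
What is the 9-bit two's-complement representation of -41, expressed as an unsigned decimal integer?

471

41 in 9 bits: 000101001
Invert: 111010110
Add 1:  111010111 = 471
(Check: 2^9 - 41 = 512 - 41 = 471.)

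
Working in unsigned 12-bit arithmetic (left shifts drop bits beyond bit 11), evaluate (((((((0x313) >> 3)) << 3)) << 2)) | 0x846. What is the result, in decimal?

3142

0x313 = 001100010011
→ >> 3 → 000001100010 = 98
→ << 3 (mod 2^12) → 001100010000 = 784
→ << 2 (mod 2^12) → 110001000000 = 3136
0x846 = 100001000110
→ | → 110001000110 = 3142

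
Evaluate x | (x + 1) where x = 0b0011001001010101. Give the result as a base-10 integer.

12887

x = 11001001010101 = 12885
x + 1 = 11001001010110
OR    = 11001001010111 = 12887
(x | (x + 1) sets the lowest cleared bit.)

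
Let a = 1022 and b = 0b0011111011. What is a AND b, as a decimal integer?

250

1022 = 1111111110
b = 0011111011
AND → 0011111010 = 250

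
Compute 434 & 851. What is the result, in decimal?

274

434 = 0110110010
851 = 1101010011
AND → 0100010010 = 274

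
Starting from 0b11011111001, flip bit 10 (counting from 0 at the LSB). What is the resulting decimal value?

761

x = 11011111001
bit 10 is currently 1; toggle it via x ^ (1 << 10) = x ^ 1024
→ 01011111001 = 761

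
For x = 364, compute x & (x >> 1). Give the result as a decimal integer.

x = 101101100 = 364
x>>1 = 010110110
AND  = 000100100 = 36
(x & (x >> 1) has a 1 wherever x has two consecutive 1 bits.)

36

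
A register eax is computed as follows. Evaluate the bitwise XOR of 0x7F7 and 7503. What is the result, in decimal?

0x7F7 = 0011111110111
7503 = 1110101001111
XOR → 1101010111000 = 6840

6840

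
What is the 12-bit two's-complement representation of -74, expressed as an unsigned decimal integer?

74 in 12 bits: 000001001010
Invert: 111110110101
Add 1:  111110110110 = 4022
(Check: 2^12 - 74 = 4096 - 74 = 4022.)

4022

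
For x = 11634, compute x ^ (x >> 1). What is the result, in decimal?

x = 10110101110010 = 11634
x>>1 = 01011010111001
XOR  = 11101111001011 = 15307
(x ^ (x >> 1) gives the standard binary-reflected Gray code of x.)

15307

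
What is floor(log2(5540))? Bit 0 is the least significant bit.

12

5540 = 1010110100100
The topmost 1 is at position 12 (since 2^12 = 4096 ≤ 5540 < 8192).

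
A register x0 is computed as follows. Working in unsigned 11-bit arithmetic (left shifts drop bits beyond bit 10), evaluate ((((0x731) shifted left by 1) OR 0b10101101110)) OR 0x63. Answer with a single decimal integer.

0x731 = 11100110001
→ shifted left by 1 (mod 2^11) → 11001100010 = 1634
0b10101101110 = 10101101110
→ OR → 11101101110 = 1902
0x63 = 00001100011
→ OR → 11101101111 = 1903

1903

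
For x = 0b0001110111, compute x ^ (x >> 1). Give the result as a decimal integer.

x = 1110111 = 119
x>>1 = 0111011
XOR  = 1001100 = 76
(x ^ (x >> 1) gives the standard binary-reflected Gray code of x.)

76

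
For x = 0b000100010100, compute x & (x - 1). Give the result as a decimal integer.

272

x = 100010100 = 276
x - 1 = 100010011
AND   = 100010000 = 272
(x & (x - 1) clears the lowest set bit of x.)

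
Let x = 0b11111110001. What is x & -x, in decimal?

1

x = 11111110001 = 2033
-x (two's complement) = …00000001111
AND   = 00000000001 = 1
(x & -x isolates the lowest set bit of x.)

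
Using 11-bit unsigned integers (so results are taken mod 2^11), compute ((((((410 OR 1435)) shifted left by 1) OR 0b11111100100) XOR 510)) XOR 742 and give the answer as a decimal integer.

410 = 00110011010
1435 = 10110011011
→ OR → 10110011011 = 1435
→ shifted left by 1 (mod 2^11) → 01100110110 = 822
0b11111100100 = 11111100100
→ OR → 11111110110 = 2038
510 = 00111111110
→ XOR → 11000001000 = 1544
742 = 01011100110
→ XOR → 10011101110 = 1262

1262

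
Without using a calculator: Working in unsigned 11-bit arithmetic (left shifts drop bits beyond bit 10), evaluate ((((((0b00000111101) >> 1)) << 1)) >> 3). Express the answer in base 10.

0b00000111101 = 00000111101
→ >> 1 → 00000011110 = 30
→ << 1 (mod 2^11) → 00000111100 = 60
→ >> 3 → 00000000111 = 7

7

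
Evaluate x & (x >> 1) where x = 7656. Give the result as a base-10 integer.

x = 1110111101000 = 7656
x>>1 = 0111011110100
AND  = 0110011100000 = 3296
(x & (x >> 1) has a 1 wherever x has two consecutive 1 bits.)

3296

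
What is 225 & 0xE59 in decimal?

225 = 000011100001
0xE59 = 111001011001
AND → 000001000001 = 65

65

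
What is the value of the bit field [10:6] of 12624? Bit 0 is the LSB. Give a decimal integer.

5

v = 11000101010000
Shift right by 6: 11000101
Mask low 5 bits: 00101 = 5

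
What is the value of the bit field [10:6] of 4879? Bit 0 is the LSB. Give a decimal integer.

v = 1001100001111
Shift right by 6: 1001100
Mask low 5 bits: 01100 = 12

12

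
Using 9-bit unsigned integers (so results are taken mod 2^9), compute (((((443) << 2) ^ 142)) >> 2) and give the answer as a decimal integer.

24

443 = 110111011
→ << 2 (mod 2^9) → 011101100 = 236
142 = 010001110
→ ^ → 001100010 = 98
→ >> 2 → 000011000 = 24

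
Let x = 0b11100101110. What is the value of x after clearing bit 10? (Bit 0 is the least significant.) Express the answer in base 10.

x = 11100101110
bit 10 is currently 1; clear it via x & ~(1 << 10) = x & ~1024
→ 01100101110 = 814

814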